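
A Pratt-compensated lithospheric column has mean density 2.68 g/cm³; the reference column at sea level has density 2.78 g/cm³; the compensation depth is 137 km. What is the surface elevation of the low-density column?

ρ_ref D = ρ (D + h) → h = D (ρ_ref − ρ)/ρ.
h = 137 km × (2.78 − 2.68)/2.68 = 5.11 km.

5.11 km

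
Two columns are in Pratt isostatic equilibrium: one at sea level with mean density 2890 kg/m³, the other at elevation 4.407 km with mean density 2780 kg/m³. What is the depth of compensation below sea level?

ρ_ref D = ρ (D + h) → D (ρ_ref − ρ) = ρ h.
D = ρ h/(ρ_ref − ρ) = 2780 × 4.407 km/(2890 − 2780) = 111 km.

111 km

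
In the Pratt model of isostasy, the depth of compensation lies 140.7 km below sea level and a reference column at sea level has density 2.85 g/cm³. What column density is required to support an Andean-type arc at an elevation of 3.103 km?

Pratt balance: ρ_ref D = ρ (D + h).
ρ = ρ_ref D/(D + h) = 2.85 × 140.7 km/(140.7 km + 3.103 km) = 2.79 g/cm³.

2.79 g/cm³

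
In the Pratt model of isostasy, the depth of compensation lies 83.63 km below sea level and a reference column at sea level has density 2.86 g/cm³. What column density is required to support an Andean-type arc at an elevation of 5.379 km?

Pratt balance: ρ_ref D = ρ (D + h).
ρ = ρ_ref D/(D + h) = 2.86 × 83.63 km/(83.63 km + 5.379 km) = 2.69 g/cm³.

2.69 g/cm³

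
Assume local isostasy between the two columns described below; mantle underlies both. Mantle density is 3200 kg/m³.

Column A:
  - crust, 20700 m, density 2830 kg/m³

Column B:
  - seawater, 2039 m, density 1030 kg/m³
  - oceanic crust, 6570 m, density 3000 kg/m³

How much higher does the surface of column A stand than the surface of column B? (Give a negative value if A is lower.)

600 m

For any compensation level in the mantle, the mantle terms cancel and isostasy reduces to e = (Σt_A − Σt_B) − (Σ(ρt)_A − Σ(ρt)_B) / ρ_m.
Σt_A = 20700 m; Σt_B = 8609 m; Σ(ρt)_A = 58581000; Σ(ρt)_B = 21810170 (in m·kg/m³).
e = (20700 − 8609) − (58581000 − 21810170) / 3200 = 600 m.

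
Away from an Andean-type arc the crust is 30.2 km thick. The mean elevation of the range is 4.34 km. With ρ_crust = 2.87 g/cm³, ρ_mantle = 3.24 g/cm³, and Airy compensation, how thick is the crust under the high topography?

68.2 km

Root depth r = h ρ_c / (ρ_m − ρ_c) = 4.34 km × 2.87 / 0.37 = 33.66 km.
Total thickness = T + h + r = 30.2 km + 4.34 km + 33.66 km = 68.2 km.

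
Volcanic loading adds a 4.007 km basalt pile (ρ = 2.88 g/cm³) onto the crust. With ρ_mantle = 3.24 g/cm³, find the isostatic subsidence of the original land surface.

3.56 km

Subaerial loading: s = t ρ_load / ρ_m.
s = 4.007 km × 2.88/3.24 = 3.56 km.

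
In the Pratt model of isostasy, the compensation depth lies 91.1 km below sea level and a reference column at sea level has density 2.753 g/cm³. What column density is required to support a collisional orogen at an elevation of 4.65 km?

Pratt balance: ρ_ref D = ρ (D + h).
ρ = ρ_ref D/(D + h) = 2.753 × 91.1 km/(91.1 km + 4.65 km) = 2.62 g/cm³.

2.62 g/cm³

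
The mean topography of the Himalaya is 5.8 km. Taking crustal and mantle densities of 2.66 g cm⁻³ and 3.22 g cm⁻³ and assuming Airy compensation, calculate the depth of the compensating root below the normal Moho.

Equating mass per unit area of the two columns: the weight of the topography is balanced by the buoyancy of the root, ρ_c h = (ρ_m − ρ_c) r.
r = h · ρ_c / (ρ_m − ρ_c) = 5.8 km × 2.66 / (3.22 − 2.66) = 27.6 km.

27.6 km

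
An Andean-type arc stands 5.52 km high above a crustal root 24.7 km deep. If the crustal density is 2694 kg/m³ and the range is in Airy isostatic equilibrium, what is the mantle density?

3300 kg/m³

Airy balance: ρ_c h = (ρ_m − ρ_c) r → ρ_m = ρ_c (1 + h/r).
ρ_m = 2694 × (1 + 5.52 km/24.7 km) = 3300 kg/m³.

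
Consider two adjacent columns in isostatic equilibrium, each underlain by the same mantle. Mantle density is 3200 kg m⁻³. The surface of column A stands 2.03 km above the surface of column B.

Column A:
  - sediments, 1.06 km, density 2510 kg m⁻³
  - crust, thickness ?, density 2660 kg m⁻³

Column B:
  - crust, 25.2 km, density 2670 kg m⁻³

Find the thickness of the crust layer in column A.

Take the compensation level at the base of the deeper column (depth z_c below the surface of column A) and equate Σ ρ_i t_i down to z_c; mantle fills any gap and the z_c terms cancel.
Column A: 1.06×2510 + x×2660 + (z_c − 1.06 − x)×3200
Column B: 2.03×0 + 25.2×2670 + (z_c − 2.03 − 25.2)×3200
The z_c×3200 term appears on both sides and cancels. Collect the known terms of each column as K = Σ(ρt)_known − 3200 × (depth of known layers): K_A = 2660.6 − 3200×1.06 = −731.4; K_B = 67284 − 3200×(2.03 + 25.2) = −19852.
Balance: K_A − x×(3200 − 2660) = K_B, so x = (K_A − K_B)/(3200 − 2660) = 19120.6/540 = 35.4 km.

35.4 km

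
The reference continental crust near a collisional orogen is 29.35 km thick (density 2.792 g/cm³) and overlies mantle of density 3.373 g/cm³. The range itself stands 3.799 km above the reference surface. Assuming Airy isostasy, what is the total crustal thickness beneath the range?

Root depth r = h ρ_c / (ρ_m − ρ_c) = 3.799 km × 2.792 / 0.581 = 18.26 km.
Total thickness = T + h + r = 29.35 km + 3.799 km + 18.26 km = 51.4 km.

51.4 km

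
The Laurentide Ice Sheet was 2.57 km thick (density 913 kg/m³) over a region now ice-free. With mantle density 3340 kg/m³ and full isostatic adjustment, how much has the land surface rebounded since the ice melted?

Removing the load lets mantle flow back in; uplift u satisfies ρ_ice t = ρ_m u.
u = t ρ_ice/ρ_m = 2.57 km × 913/3340 = 0.703 km.

0.703 km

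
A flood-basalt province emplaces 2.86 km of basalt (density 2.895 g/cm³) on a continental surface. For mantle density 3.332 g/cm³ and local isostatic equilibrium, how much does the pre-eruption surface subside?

2.48 km

Subaerial loading: s = t ρ_load / ρ_m.
s = 2.86 km × 2.895/3.332 = 2.48 km.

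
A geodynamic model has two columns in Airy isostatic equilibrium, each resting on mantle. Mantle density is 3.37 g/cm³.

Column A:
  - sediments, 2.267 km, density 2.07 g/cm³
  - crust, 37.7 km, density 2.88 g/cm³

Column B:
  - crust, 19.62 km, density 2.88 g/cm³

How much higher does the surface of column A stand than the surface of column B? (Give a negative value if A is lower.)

3.5 km

For any compensation level in the mantle, the mantle terms cancel and isostasy reduces to e = (Σt_A − Σt_B) − (Σ(ρt)_A − Σ(ρt)_B) / ρ_m.
Σt_A = 39.967 km; Σt_B = 19.62 km; Σ(ρt)_A = 113.26869; Σ(ρt)_B = 56.5056 (in km·g/cm³).
e = (39.967 − 19.62) − (113.26869 − 56.5056) / 3.37 = 3.5 km.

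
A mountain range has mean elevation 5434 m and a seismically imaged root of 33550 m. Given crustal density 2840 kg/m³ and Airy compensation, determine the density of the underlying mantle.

Airy balance: ρ_c h = (ρ_m − ρ_c) r → ρ_m = ρ_c (1 + h/r).
ρ_m = 2840 × (1 + 5434 m/33550 m) = 3300 kg/m³.

3300 kg/m³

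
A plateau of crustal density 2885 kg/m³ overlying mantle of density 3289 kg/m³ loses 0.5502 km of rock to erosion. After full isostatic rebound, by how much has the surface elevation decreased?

0.0676 km

Rebound u = e ρ_c/ρ_m = 0.5502 km × 2885/3289 = 0.4826 km.
Net surface drop = e − u = 0.5502 km − 0.4826 km = e (ρ_m − ρ_c)/ρ_m = 0.0676 km.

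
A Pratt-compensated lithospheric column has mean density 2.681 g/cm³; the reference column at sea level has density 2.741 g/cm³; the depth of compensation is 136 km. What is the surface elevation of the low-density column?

3.04 km

ρ_ref D = ρ (D + h) → h = D (ρ_ref − ρ)/ρ.
h = 136 km × (2.741 − 2.681)/2.681 = 3.04 km.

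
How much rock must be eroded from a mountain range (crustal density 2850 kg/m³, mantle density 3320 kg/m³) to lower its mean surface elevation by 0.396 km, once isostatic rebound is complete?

Net drop Δ = e − u = e − e ρ_c/ρ_m = e (ρ_m − ρ_c)/ρ_m.
e = Δ ρ_m/(ρ_m − ρ_c) = 0.396 km × 3320/470 = 2.8 km.

2.8 km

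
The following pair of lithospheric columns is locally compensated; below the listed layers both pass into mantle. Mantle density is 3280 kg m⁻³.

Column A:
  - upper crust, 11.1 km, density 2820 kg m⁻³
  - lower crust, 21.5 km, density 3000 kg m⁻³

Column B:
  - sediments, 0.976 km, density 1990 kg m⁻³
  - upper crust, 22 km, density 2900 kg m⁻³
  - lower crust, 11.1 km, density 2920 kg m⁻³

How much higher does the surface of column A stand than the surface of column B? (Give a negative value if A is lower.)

For any compensation level in the mantle, the mantle terms cancel and isostasy reduces to e = (Σt_A − Σt_B) − (Σ(ρt)_A − Σ(ρt)_B) / ρ_m.
Σt_A = 32.6 km; Σt_B = 34.076 km; Σ(ρt)_A = 95802; Σ(ρt)_B = 98154.24 (in km·kg m⁻³).
e = (32.6 − 34.076) − (95802 − 98154.24) / 3280 = −0.759 km.

−0.759 km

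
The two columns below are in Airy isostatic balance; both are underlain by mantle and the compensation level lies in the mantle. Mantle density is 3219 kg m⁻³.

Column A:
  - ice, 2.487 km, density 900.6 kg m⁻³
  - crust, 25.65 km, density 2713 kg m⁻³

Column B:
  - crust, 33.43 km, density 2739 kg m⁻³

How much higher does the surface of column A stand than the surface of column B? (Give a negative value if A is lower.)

For any compensation level in the mantle, the mantle terms cancel and isostasy reduces to e = (Σt_A − Σt_B) − (Σ(ρt)_A − Σ(ρt)_B) / ρ_m.
Σt_A = 28.137 km; Σt_B = 33.43 km; Σ(ρt)_A = 71828.2422; Σ(ρt)_B = 91564.77 (in km·kg m⁻³).
e = (28.137 − 33.43) − (71828.2422 − 91564.77) / 3219 = 0.838 km.

0.838 km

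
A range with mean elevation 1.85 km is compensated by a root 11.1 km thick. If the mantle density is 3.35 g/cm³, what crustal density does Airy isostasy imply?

ρ_c h = (ρ_m − ρ_c) r → ρ_c (h + r) = ρ_m r → ρ_c = ρ_m r / (h + r).
ρ_c = 3.35 × 11.1 km / (1.85 km + 11.1 km) = 2.87 g/cm³.

2.87 g/cm³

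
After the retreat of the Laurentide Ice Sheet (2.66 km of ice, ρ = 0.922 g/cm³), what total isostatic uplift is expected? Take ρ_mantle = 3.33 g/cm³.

Removing the load lets mantle flow back in; uplift u satisfies ρ_ice t = ρ_m u.
u = t ρ_ice/ρ_m = 2.66 km × 0.922/3.33 = 0.736 km.

0.736 km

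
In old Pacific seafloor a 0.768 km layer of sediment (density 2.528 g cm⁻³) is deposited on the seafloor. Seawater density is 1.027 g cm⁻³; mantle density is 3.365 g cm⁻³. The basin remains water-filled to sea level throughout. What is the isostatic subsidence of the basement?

Submarine loading: the sediment displaces seawater, and the subsidence is in turn flooded, so s (ρ_m − ρ_w) = t (ρ_sed − ρ_w).
s = 0.768 km × (2.528 − 1.027) / (3.365 − 1.027) = 0.493 km.

0.493 km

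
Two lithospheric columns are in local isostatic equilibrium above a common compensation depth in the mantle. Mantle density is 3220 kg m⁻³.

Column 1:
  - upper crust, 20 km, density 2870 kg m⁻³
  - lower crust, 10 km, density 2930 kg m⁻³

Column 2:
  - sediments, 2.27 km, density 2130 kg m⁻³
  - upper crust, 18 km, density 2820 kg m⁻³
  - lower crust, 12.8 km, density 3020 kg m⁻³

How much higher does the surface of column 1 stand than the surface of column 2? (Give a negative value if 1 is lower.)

For any compensation level in the mantle, the mantle terms cancel and isostasy reduces to e = (Σt_1 − Σt_2) − (Σ(ρt)_1 − Σ(ρt)_2) / ρ_m.
Σt_1 = 30 km; Σt_2 = 33.07 km; Σ(ρt)_1 = 86700; Σ(ρt)_2 = 94251.1 (in km·kg m⁻³).
e = (30 − 33.07) − (86700 − 94251.1) / 3220 = −0.725 km.

−0.725 km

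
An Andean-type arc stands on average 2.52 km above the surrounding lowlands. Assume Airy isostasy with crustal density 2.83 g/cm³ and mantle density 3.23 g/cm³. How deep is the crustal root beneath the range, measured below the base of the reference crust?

17.8 km

Equating mass per unit area of the two columns: the weight of the topography is balanced by the buoyancy of the root, ρ_c h = (ρ_m − ρ_c) r.
r = h · ρ_c / (ρ_m − ρ_c) = 2.52 km × 2.83 / (3.23 − 2.83) = 17.8 km.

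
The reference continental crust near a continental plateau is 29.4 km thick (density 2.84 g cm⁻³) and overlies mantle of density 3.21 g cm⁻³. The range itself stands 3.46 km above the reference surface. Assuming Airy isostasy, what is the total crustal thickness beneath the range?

Root depth r = h ρ_c / (ρ_m − ρ_c) = 3.46 km × 2.84 / 0.37 = 26.56 km.
Total thickness = T + h + r = 29.4 km + 3.46 km + 26.56 km = 59.4 km.

59.4 km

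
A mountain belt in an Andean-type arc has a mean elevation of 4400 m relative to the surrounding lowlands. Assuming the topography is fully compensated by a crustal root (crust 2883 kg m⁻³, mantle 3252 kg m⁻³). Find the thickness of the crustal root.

34400 m

For local isostatic compensation: the weight of the topography is balanced by the buoyancy of the root, ρ_c h = (ρ_m − ρ_c) r.
r = h · ρ_c / (ρ_m − ρ_c) = 4400 m × 2883 / (3252 − 2883) = 34400 m.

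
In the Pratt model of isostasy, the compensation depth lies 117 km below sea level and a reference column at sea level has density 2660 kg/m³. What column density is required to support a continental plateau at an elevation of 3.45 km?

2580 kg/m³

Pratt balance: ρ_ref D = ρ (D + h).
ρ = ρ_ref D/(D + h) = 2660 × 117 km/(117 km + 3.45 km) = 2580 kg/m³.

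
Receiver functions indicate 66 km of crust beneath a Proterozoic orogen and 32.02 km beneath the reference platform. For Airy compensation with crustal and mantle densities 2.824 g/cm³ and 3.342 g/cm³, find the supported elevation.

Excess crust Δ = 66 km − 32.02 km = 33.98 km, split between elevation h and root r with h + r = Δ.
Airy balance ρ_c h = (ρ_m − ρ_c) r gives r = h ρ_c/(ρ_m − ρ_c), so h (1 + ρ_c/(ρ_m − ρ_c)) = Δ, i.e. h = Δ (ρ_m − ρ_c)/ρ_m.
h = 33.98 km × 0.518/3.342 = 5.27 km.

5.27 km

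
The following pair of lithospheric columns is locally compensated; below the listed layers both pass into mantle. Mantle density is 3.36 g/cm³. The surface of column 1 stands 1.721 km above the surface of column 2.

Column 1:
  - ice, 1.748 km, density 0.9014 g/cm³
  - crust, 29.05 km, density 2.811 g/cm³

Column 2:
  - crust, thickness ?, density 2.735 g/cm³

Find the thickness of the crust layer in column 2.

Take the compensation level at the base of the deeper column (depth z_c below the surface of column 1) and equate Σ ρ_i t_i down to z_c; mantle fills any gap and the z_c terms cancel.
Column 1: 1.748×0.9014 + 29.05×2.811 + (z_c − 30.798)×3.36
Column 2: 1.721×0 + x×2.735 + (z_c − 1.721 − 0 − x)×3.36
The z_c×3.36 term appears on both sides and cancels. Collect the known terms of each column as K = Σ(ρt)_known − 3.36 × (depth of known layers): K_1 = 83.2351972 − 3.36×30.798 = −20.2460828; K_2 = 0 − 3.36×(1.721 + 0) = −5.78256.
Balance: K_1 = K_2 − x×(3.36 − 2.735), so x = (K_2 − K_1)/(3.36 − 2.735) = 14.4635/0.625 = 23.1 km.

23.1 km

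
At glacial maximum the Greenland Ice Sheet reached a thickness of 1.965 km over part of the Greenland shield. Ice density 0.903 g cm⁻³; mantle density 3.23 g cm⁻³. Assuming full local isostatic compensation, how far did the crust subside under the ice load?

0.549 km

By Archimedes' principle applied to the lithosphere: the ice load ρ_ice t is balanced by mantle displaced below, ρ_m s.
s = t ρ_ice / ρ_m = 1.965 km × 0.903/3.23 = 0.549 km.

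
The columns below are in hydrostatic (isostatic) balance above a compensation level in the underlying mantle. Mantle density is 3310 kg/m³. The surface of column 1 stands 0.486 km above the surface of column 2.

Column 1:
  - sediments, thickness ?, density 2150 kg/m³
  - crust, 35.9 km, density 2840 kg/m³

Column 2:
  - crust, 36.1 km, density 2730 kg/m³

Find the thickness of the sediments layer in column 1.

Take the compensation level at the base of the deeper column (depth z_c below the surface of column 1) and equate Σ ρ_i t_i down to z_c; mantle fills any gap and the z_c terms cancel.
Column 1: x×2150 + 35.9×2840 + (z_c − 35.9 − x)×3310
Column 2: 0.486×0 + 36.1×2730 + (z_c − 0.486 − 36.1)×3310
The z_c×3310 term appears on both sides and cancels. Collect the known terms of each column as K = Σ(ρt)_known − 3310 × (depth of known layers): K_1 = 101956 − 3310×35.9 = −16873; K_2 = 98553 − 3310×(0.486 + 36.1) = −22546.66.
Balance: K_1 − x×(3310 − 2150) = K_2, so x = (K_1 − K_2)/(3310 − 2150) = 5673.66/1160 = 4.89 km.

4.89 km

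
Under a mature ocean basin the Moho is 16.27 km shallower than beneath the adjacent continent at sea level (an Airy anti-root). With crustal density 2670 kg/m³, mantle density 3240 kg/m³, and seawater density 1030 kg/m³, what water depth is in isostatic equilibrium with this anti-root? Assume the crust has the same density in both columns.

5.65 km

Replacing a thickness d of crust by seawater at the top must be balanced by replacing crust with mantle at the base: d (ρ_c − ρ_w) = a (ρ_m − ρ_c).
d = a (ρ_m − ρ_c)/(ρ_c − ρ_w) = 16.27 km × 570/1640 = 5.65 km.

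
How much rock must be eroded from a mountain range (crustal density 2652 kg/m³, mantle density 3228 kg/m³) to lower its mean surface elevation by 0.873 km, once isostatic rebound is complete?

Net drop Δ = e − u = e − e ρ_c/ρ_m = e (ρ_m − ρ_c)/ρ_m.
e = Δ ρ_m/(ρ_m − ρ_c) = 0.873 km × 3228/576 = 4.89 km.

4.89 km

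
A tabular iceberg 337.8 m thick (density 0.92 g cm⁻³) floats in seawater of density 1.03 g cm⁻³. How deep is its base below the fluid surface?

Draft d = t ρ_obj/ρ_fluid = 337.8 m × 0.92/1.03 = 302 m.

302 m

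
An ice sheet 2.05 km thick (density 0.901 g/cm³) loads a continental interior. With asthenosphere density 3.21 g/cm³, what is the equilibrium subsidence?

For local isostatic compensation: the ice load ρ_ice t is balanced by mantle displaced below, ρ_m s.
s = t ρ_ice / ρ_m = 2.05 km × 0.901/3.21 = 0.575 km.

0.575 km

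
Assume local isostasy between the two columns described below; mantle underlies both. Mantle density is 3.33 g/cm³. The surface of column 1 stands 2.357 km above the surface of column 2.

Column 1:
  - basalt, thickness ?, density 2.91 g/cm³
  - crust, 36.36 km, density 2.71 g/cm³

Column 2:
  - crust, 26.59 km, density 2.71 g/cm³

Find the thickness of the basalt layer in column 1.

Take the compensation level at the base of the deeper column (depth z_c below the surface of column 1) and equate Σ ρ_i t_i down to z_c; mantle fills any gap and the z_c terms cancel.
Column 1: x×2.91 + 36.36×2.71 + (z_c − 36.36 − x)×3.33
Column 2: 2.357×0 + 26.59×2.71 + (z_c − 2.357 − 26.59)×3.33
The z_c×3.33 term appears on both sides and cancels. Collect the known terms of each column as K = Σ(ρt)_known − 3.33 × (depth of known layers): K_1 = 98.5356 − 3.33×36.36 = −22.5432; K_2 = 72.0589 − 3.33×(2.357 + 26.59) = −24.33461.
Balance: K_1 − x×(3.33 − 2.91) = K_2, so x = (K_1 − K_2)/(3.33 − 2.91) = 1.79141/0.42 = 4.27 km.

4.27 km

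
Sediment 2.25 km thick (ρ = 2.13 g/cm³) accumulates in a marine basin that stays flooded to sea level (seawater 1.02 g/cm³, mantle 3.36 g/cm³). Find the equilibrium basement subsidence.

Submarine loading: the sediment displaces seawater, and the subsidence is in turn flooded, so s (ρ_m − ρ_w) = t (ρ_sed − ρ_w).
s = 2.25 km × (2.13 − 1.02) / (3.36 − 1.02) = 1.07 km.

1.07 km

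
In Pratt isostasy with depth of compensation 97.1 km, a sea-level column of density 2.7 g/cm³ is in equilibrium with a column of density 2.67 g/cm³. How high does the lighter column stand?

ρ_ref D = ρ (D + h) → h = D (ρ_ref − ρ)/ρ.
h = 97.1 km × (2.7 − 2.67)/2.67 = 1.09 km.

1.09 km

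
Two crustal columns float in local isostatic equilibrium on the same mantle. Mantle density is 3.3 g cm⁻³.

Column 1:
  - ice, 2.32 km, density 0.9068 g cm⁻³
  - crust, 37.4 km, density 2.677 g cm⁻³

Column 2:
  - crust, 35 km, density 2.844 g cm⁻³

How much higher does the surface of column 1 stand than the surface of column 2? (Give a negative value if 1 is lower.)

3.91 km

For any compensation level in the mantle, the mantle terms cancel and isostasy reduces to e = (Σt_1 − Σt_2) − (Σ(ρt)_1 − Σ(ρt)_2) / ρ_m.
Σt_1 = 39.72 km; Σt_2 = 35 km; Σ(ρt)_1 = 102.223576; Σ(ρt)_2 = 99.54 (in km·g cm⁻³).
e = (39.72 − 35) − (102.223576 − 99.54) / 3.3 = 3.91 km.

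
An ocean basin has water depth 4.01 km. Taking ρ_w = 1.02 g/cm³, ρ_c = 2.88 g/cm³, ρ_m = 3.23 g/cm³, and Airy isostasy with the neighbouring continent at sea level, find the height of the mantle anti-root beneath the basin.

21.3 km

For local isostatic compensation: replacing crust with seawater at the top is compensated by replacing crust with mantle at the base: d (ρ_c − ρ_w) = a (ρ_m − ρ_c).
a = d (ρ_c − ρ_w)/(ρ_m − ρ_c) = 4.01 km × 1.86/0.35 = 21.3 km.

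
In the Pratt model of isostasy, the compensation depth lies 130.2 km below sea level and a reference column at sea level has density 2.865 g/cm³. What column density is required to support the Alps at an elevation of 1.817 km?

Pratt balance: ρ_ref D = ρ (D + h).
ρ = ρ_ref D/(D + h) = 2.865 × 130.2 km/(130.2 km + 1.817 km) = 2.83 g/cm³.

2.83 g/cm³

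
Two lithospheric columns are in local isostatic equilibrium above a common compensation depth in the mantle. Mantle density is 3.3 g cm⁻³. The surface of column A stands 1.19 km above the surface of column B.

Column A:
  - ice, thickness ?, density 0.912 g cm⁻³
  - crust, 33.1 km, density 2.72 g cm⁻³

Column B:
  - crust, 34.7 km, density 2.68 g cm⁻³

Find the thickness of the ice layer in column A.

Take the compensation level at the base of the deeper column (depth z_c below the surface of column A) and equate Σ ρ_i t_i down to z_c; mantle fills any gap and the z_c terms cancel.
Column A: x×0.912 + 33.1×2.72 + (z_c − 33.1 − x)×3.3
Column B: 1.19×0 + 34.7×2.68 + (z_c − 1.19 − 34.7)×3.3
The z_c×3.3 term appears on both sides and cancels. Collect the known terms of each column as K = Σ(ρt)_known − 3.3 × (depth of known layers): K_A = 90.032 − 3.3×33.1 = −19.198; K_B = 92.996 − 3.3×(1.19 + 34.7) = −25.441.
Balance: K_A − x×(3.3 − 0.912) = K_B, so x = (K_A − K_B)/(3.3 − 0.912) = 6.243/2.388 = 2.61 km.

2.61 km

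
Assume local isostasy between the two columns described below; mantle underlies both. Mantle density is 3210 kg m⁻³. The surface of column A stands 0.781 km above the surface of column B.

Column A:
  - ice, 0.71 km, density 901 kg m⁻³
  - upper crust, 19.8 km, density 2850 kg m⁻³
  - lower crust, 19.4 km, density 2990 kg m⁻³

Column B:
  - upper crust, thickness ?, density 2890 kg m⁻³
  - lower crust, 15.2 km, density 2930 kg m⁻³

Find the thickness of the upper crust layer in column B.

Take the compensation level at the base of the deeper column (depth z_c below the surface of column A) and equate Σ ρ_i t_i down to z_c; mantle fills any gap and the z_c terms cancel.
Column A: 0.71×901 + 19.8×2850 + 19.4×2990 + (z_c − 39.91)×3210
Column B: 0.781×0 + x×2890 + 15.2×2930 + (z_c − 0.781 − 15.2 − x)×3210
The z_c×3210 term appears on both sides and cancels. Collect the known terms of each column as K = Σ(ρt)_known − 3210 × (depth of known layers): K_A = 115075.71 − 3210×39.91 = −13035.39; K_B = 44536 − 3210×(0.781 + 15.2) = −6763.01.
Balance: K_A = K_B − x×(3210 − 2890), so x = (K_B − K_A)/(3210 − 2890) = 6272.38/320 = 19.6 km.

19.6 km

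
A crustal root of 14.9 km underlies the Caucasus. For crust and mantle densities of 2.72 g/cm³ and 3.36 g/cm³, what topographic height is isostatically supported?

3.51 km

In Airy isostatic equilibrium: ρ_c h = (ρ_m − ρ_c) r.
h = r (ρ_m − ρ_c) / ρ_c = 14.9 km × (3.36 − 2.72) / 2.72 = 3.51 km.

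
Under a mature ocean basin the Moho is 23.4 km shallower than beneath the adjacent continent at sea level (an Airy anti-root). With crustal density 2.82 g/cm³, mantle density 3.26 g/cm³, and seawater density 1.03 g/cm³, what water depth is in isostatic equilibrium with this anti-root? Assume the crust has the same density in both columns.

Replacing a thickness d of crust by seawater at the top must be balanced by replacing crust with mantle at the base: d (ρ_c − ρ_w) = a (ρ_m − ρ_c).
d = a (ρ_m − ρ_c)/(ρ_c − ρ_w) = 23.4 km × 0.44/1.79 = 5.75 km.

5.75 km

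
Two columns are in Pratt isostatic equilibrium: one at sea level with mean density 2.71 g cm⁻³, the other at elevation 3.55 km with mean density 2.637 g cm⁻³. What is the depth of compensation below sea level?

128 km

ρ_ref D = ρ (D + h) → D (ρ_ref − ρ) = ρ h.
D = ρ h/(ρ_ref − ρ) = 2.637 × 3.55 km/(2.71 − 2.637) = 128 km.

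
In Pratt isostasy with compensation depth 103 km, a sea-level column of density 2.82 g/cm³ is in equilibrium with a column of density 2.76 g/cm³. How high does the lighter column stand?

2.24 km

ρ_ref D = ρ (D + h) → h = D (ρ_ref − ρ)/ρ.
h = 103 km × (2.82 − 2.76)/2.76 = 2.24 km.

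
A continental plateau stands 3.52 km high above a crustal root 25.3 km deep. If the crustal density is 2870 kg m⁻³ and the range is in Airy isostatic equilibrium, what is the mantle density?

3270 kg m⁻³

Airy balance: ρ_c h = (ρ_m − ρ_c) r → ρ_m = ρ_c (1 + h/r).
ρ_m = 2870 × (1 + 3.52 km/25.3 km) = 3270 kg m⁻³.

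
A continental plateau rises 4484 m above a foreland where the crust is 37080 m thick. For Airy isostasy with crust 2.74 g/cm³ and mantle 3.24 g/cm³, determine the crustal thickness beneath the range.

66100 m

Root depth r = h ρ_c / (ρ_m − ρ_c) = 4484 m × 2.74 / 0.5 = 24570 m.
Total thickness = T + h + r = 37080 m + 4484 m + 24570 m = 66100 m.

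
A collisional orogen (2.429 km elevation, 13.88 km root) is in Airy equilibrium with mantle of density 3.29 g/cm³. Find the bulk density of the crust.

2.8 g/cm³

ρ_c h = (ρ_m − ρ_c) r → ρ_c (h + r) = ρ_m r → ρ_c = ρ_m r / (h + r).
ρ_c = 3.29 × 13.88 km / (2.429 km + 13.88 km) = 2.8 g/cm³.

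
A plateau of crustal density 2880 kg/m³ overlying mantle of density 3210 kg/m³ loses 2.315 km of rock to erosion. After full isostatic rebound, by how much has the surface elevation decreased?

Rebound u = e ρ_c/ρ_m = 2.315 km × 2880/3210 = 2.077 km.
Net surface drop = e − u = 2.315 km − 2.077 km = e (ρ_m − ρ_c)/ρ_m = 0.238 km.

0.238 km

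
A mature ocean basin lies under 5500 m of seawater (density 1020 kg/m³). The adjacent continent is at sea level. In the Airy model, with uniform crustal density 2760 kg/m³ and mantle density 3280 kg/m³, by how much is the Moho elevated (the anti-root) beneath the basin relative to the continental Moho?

18400 m

By Archimedes' principle applied to the lithosphere: replacing crust with seawater at the top is compensated by replacing crust with mantle at the base: d (ρ_c − ρ_w) = a (ρ_m − ρ_c).
a = d (ρ_c − ρ_w)/(ρ_m − ρ_c) = 5500 m × 1740/520 = 18400 m.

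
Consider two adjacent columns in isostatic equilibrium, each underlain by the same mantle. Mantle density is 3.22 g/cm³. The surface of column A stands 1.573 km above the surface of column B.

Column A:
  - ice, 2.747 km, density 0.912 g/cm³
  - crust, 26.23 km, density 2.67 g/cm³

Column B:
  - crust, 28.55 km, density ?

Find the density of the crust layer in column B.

2.67 g/cm³

Take the compensation level at the base of the deeper column (depth z_c below the surface of column A) and equate Σ ρ_i t_i down to z_c; mantle fills any gap and the z_c terms cancel.
Column A: 2.747×0.912 + 26.23×2.67 + (z_c − 28.977)×3.22
Column B: 1.573×0 + 28.55×ρ + (z_c − 1.573 − 28.55)×3.22
The z_c×3.22 term appears on both sides and cancels. Collect the known terms of each column as K = Σ(ρt)_known − 3.22 × (depth of known layers): K_A = 72.539364 − 3.22×28.977 = −20.766576; K_B = 0 − 3.22×(1.573 + 28.55) = −96.99606.
Balance: K_A = K_B + 28.55×ρ, so ρ = (K_A − K_B)/28.55 = 76.2295/28.55 = 2.67 g/cm³.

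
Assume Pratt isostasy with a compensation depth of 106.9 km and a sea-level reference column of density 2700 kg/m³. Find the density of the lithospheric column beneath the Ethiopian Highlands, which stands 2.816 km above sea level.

Pratt balance: ρ_ref D = ρ (D + h).
ρ = ρ_ref D/(D + h) = 2700 × 106.9 km/(106.9 km + 2.816 km) = 2630 kg/m³.

2630 kg/m³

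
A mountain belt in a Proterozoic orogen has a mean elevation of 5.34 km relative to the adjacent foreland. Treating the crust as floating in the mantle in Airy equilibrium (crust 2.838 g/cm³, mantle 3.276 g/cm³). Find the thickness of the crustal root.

34.6 km

Equating mass per unit area of the two columns: the weight of the topography is balanced by the buoyancy of the root, ρ_c h = (ρ_m − ρ_c) r.
r = h · ρ_c / (ρ_m − ρ_c) = 5.34 km × 2.838 / (3.276 − 2.838) = 34.6 km.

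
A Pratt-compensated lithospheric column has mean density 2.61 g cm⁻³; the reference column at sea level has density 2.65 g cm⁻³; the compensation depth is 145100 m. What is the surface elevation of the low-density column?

ρ_ref D = ρ (D + h) → h = D (ρ_ref − ρ)/ρ.
h = 145100 m × (2.65 − 2.61)/2.61 = 2220 m.

2220 m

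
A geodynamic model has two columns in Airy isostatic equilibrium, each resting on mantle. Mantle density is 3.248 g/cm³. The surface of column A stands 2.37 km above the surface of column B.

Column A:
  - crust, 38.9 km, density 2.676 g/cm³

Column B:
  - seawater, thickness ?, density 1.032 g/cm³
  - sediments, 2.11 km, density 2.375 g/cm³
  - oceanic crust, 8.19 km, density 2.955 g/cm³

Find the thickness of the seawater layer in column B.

Take the compensation level at the base of the deeper column (depth z_c below the surface of column A) and equate Σ ρ_i t_i down to z_c; mantle fills any gap and the z_c terms cancel.
Column A: 38.9×2.676 + (z_c − 38.9)×3.248
Column B: 2.37×0 + x×1.032 + 2.11×2.375 + 8.19×2.955 + (z_c − 2.37 − 10.3 − x)×3.248
The z_c×3.248 term appears on both sides and cancels. Collect the known terms of each column as K = Σ(ρt)_known − 3.248 × (depth of known layers): K_A = 104.0964 − 3.248×38.9 = −22.2508; K_B = 29.2127 − 3.248×(2.37 + 10.3) = −11.93946.
Balance: K_A = K_B − x×(3.248 − 1.032), so x = (K_B − K_A)/(3.248 − 1.032) = 10.3113/2.216 = 4.65 km.

4.65 km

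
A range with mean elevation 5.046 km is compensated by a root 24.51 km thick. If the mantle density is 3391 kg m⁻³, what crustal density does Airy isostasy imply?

2810 kg m⁻³

ρ_c h = (ρ_m − ρ_c) r → ρ_c (h + r) = ρ_m r → ρ_c = ρ_m r / (h + r).
ρ_c = 3391 × 24.51 km / (5.046 km + 24.51 km) = 2810 kg m⁻³.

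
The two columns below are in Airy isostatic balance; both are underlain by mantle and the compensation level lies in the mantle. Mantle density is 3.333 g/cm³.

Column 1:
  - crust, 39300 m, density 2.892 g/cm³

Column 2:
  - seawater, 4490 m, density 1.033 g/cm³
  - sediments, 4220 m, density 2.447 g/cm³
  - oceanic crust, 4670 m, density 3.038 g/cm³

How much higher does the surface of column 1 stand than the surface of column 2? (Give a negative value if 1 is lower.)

566 m

For any compensation level in the mantle, the mantle terms cancel and isostasy reduces to e = (Σt_1 − Σt_2) − (Σ(ρt)_1 − Σ(ρt)_2) / ρ_m.
Σt_1 = 39300 m; Σt_2 = 13380 m; Σ(ρt)_1 = 113655.6; Σ(ρt)_2 = 29151.97 (in m·g/cm³).
e = (39300 − 13380) − (113655.6 − 29151.97) / 3.333 = 566 m.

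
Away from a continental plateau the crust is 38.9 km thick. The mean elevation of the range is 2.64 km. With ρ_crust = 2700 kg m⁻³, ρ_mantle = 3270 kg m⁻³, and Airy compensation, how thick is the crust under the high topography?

54 km

Root depth r = h ρ_c / (ρ_m − ρ_c) = 2.64 km × 2700 / 570 = 12.51 km.
Total thickness = T + h + r = 38.9 km + 2.64 km + 12.51 km = 54 km.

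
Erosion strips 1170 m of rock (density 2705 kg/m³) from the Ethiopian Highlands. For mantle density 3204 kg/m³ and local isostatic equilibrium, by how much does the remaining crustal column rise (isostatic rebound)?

988 m

Unloading: uplift u = e ρ_c/ρ_m = 1170 m × 2705/3204 = 988 m.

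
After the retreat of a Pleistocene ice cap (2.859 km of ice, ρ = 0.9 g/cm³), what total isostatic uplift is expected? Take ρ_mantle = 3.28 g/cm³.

0.784 km

Removing the load lets mantle flow back in; uplift u satisfies ρ_ice t = ρ_m u.
u = t ρ_ice/ρ_m = 2.859 km × 0.9/3.28 = 0.784 km.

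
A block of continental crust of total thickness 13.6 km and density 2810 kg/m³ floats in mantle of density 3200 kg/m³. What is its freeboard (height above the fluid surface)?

1.66 km

Floating equilibrium: submerged depth d = t ρ_obj/ρ_fluid = 13.6 km × 2810/3200 = 11.94 km.
Freeboard = t − d = 13.6 km − 11.94 km = 1.66 km.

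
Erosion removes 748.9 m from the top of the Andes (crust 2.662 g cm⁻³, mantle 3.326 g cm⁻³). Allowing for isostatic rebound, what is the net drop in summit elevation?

Rebound u = e ρ_c/ρ_m = 748.9 m × 2.662/3.326 = 599.4 m.
Net surface drop = e − u = 748.9 m − 599.4 m = e (ρ_m − ρ_c)/ρ_m = 150 m.

150 m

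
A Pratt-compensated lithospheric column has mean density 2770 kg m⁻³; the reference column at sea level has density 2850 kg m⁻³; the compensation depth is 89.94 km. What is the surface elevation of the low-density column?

ρ_ref D = ρ (D + h) → h = D (ρ_ref − ρ)/ρ.
h = 89.94 km × (2850 − 2770)/2770 = 2.6 km.

2.6 km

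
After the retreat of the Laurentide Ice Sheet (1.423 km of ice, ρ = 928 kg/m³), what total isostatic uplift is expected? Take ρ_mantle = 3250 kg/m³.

Removing the load lets mantle flow back in; uplift u satisfies ρ_ice t = ρ_m u.
u = t ρ_ice/ρ_m = 1.423 km × 928/3250 = 0.406 km.

0.406 km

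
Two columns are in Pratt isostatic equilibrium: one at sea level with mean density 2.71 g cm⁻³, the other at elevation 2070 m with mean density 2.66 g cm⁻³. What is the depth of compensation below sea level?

ρ_ref D = ρ (D + h) → D (ρ_ref − ρ) = ρ h.
D = ρ h/(ρ_ref − ρ) = 2.66 × 2070 m/(2.71 − 2.66) = 110000 m.

110000 m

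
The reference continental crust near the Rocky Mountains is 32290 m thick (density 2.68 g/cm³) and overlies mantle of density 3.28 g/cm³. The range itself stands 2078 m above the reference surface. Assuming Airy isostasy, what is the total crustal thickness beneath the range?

Root depth r = h ρ_c / (ρ_m − ρ_c) = 2078 m × 2.68 / 0.6 = 9282 m.
Total thickness = T + h + r = 32290 m + 2078 m + 9282 m = 43600 m.

43600 m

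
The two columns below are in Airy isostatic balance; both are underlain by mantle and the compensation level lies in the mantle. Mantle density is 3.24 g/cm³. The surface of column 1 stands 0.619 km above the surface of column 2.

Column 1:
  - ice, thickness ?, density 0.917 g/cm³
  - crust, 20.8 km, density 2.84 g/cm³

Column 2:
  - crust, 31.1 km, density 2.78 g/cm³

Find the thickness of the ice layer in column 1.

Take the compensation level at the base of the deeper column (depth z_c below the surface of column 1) and equate Σ ρ_i t_i down to z_c; mantle fills any gap and the z_c terms cancel.
Column 1: x×0.917 + 20.8×2.84 + (z_c − 20.8 − x)×3.24
Column 2: 0.619×0 + 31.1×2.78 + (z_c − 0.619 − 31.1)×3.24
The z_c×3.24 term appears on both sides and cancels. Collect the known terms of each column as K = Σ(ρt)_known − 3.24 × (depth of known layers): K_1 = 59.072 − 3.24×20.8 = −8.32; K_2 = 86.458 − 3.24×(0.619 + 31.1) = −16.31156.
Balance: K_1 − x×(3.24 − 0.917) = K_2, so x = (K_1 − K_2)/(3.24 − 0.917) = 7.99156/2.323 = 3.44 km.

3.44 km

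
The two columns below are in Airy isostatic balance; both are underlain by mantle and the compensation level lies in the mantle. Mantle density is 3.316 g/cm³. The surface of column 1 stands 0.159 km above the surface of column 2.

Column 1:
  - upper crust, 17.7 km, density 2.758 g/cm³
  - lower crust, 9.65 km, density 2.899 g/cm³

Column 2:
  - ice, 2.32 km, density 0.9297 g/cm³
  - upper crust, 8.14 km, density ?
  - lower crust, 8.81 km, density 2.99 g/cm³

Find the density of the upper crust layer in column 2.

Take the compensation level at the base of the deeper column (depth z_c below the surface of column 1) and equate Σ ρ_i t_i down to z_c; mantle fills any gap and the z_c terms cancel.
Column 1: 17.7×2.758 + 9.65×2.899 + (z_c − 27.35)×3.316
Column 2: 0.159×0 + 2.32×0.9297 + 8.14×ρ + 8.81×2.99 + (z_c − 0.159 − 19.27)×3.316
The z_c×3.316 term appears on both sides and cancels. Collect the known terms of each column as K = Σ(ρt)_known − 3.316 × (depth of known layers): K_1 = 76.79195 − 3.316×27.35 = −13.90065; K_2 = 28.498804 − 3.316×(0.159 + 19.27) = −35.92776.
Balance: K_1 = K_2 + 8.14×ρ, so ρ = (K_1 − K_2)/8.14 = 22.0271/8.14 = 2.71 g/cm³.

2.71 g/cm³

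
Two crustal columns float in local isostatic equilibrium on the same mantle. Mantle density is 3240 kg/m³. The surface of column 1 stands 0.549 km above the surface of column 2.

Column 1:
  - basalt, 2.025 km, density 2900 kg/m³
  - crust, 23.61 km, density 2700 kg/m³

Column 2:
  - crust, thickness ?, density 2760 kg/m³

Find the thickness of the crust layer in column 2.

24.3 km

Take the compensation level at the base of the deeper column (depth z_c below the surface of column 1) and equate Σ ρ_i t_i down to z_c; mantle fills any gap and the z_c terms cancel.
Column 1: 2.025×2900 + 23.61×2700 + (z_c − 25.635)×3240
Column 2: 0.549×0 + x×2760 + (z_c − 0.549 − 0 − x)×3240
The z_c×3240 term appears on both sides and cancels. Collect the known terms of each column as K = Σ(ρt)_known − 3240 × (depth of known layers): K_1 = 69619.5 − 3240×25.635 = −13437.9; K_2 = 0 − 3240×(0.549 + 0) = −1778.76.
Balance: K_1 = K_2 − x×(3240 − 2760), so x = (K_2 − K_1)/(3240 − 2760) = 11659.1/480 = 24.3 km.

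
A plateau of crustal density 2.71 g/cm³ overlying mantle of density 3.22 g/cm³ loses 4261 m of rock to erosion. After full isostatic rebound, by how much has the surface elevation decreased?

675 m

Rebound u = e ρ_c/ρ_m = 4261 m × 2.71/3.22 = 3586 m.
Net surface drop = e − u = 4261 m − 3586 m = e (ρ_m − ρ_c)/ρ_m = 675 m.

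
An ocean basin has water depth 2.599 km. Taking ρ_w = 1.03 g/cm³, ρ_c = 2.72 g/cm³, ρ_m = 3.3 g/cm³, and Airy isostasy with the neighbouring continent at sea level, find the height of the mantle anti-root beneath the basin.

7.57 km

In Airy isostatic equilibrium: replacing crust with seawater at the top is compensated by replacing crust with mantle at the base: d (ρ_c − ρ_w) = a (ρ_m − ρ_c).
a = d (ρ_c − ρ_w)/(ρ_m − ρ_c) = 2.599 km × 1.69/0.58 = 7.57 km.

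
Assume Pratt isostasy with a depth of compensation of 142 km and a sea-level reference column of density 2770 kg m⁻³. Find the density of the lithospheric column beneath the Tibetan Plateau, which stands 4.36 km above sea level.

Pratt balance: ρ_ref D = ρ (D + h).
ρ = ρ_ref D/(D + h) = 2770 × 142 km/(142 km + 4.36 km) = 2690 kg m⁻³.

2690 kg m⁻³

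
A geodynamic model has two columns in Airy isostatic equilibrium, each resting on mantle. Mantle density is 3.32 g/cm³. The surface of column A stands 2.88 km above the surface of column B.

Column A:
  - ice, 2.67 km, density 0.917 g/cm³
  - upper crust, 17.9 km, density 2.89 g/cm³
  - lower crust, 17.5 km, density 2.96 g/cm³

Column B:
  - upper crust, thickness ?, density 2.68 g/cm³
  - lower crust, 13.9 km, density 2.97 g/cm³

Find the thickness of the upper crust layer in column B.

Take the compensation level at the base of the deeper column (depth z_c below the surface of column A) and equate Σ ρ_i t_i down to z_c; mantle fills any gap and the z_c terms cancel.
Column A: 2.67×0.917 + 17.9×2.89 + 17.5×2.96 + (z_c − 38.07)×3.32
Column B: 2.88×0 + x×2.68 + 13.9×2.97 + (z_c − 2.88 − 13.9 − x)×3.32
The z_c×3.32 term appears on both sides and cancels. Collect the known terms of each column as K = Σ(ρt)_known − 3.32 × (depth of known layers): K_A = 105.97939 − 3.32×38.07 = −20.41301; K_B = 41.283 − 3.32×(2.88 + 13.9) = −14.4266.
Balance: K_A = K_B − x×(3.32 − 2.68), so x = (K_B − K_A)/(3.32 − 2.68) = 5.98641/0.64 = 9.35 km.

9.35 km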